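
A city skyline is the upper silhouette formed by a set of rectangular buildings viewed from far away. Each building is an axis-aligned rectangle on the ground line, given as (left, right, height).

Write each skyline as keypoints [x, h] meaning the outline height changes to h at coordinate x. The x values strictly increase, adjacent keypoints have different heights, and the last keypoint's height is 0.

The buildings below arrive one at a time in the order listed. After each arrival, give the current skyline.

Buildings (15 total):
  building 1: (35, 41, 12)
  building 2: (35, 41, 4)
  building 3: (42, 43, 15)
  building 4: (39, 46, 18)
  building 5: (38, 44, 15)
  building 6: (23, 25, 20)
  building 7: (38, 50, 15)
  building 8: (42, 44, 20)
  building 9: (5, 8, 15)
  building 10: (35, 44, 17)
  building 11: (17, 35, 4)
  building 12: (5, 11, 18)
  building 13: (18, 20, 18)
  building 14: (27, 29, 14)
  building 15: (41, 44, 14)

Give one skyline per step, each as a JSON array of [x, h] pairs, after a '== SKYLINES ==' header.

== SKYLINES ==
[[35,12],[41,0]]
[[35,12],[41,0]]
[[35,12],[41,0],[42,15],[43,0]]
[[35,12],[39,18],[46,0]]
[[35,12],[38,15],[39,18],[46,0]]
[[23,20],[25,0],[35,12],[38,15],[39,18],[46,0]]
[[23,20],[25,0],[35,12],[38,15],[39,18],[46,15],[50,0]]
[[23,20],[25,0],[35,12],[38,15],[39,18],[42,20],[44,18],[46,15],[50,0]]
[[5,15],[8,0],[23,20],[25,0],[35,12],[38,15],[39,18],[42,20],[44,18],[46,15],[50,0]]
[[5,15],[8,0],[23,20],[25,0],[35,17],[39,18],[42,20],[44,18],[46,15],[50,0]]
[[5,15],[8,0],[17,4],[23,20],[25,4],[35,17],[39,18],[42,20],[44,18],[46,15],[50,0]]
[[5,18],[11,0],[17,4],[23,20],[25,4],[35,17],[39,18],[42,20],[44,18],[46,15],[50,0]]
[[5,18],[11,0],[17,4],[18,18],[20,4],[23,20],[25,4],[35,17],[39,18],[42,20],[44,18],[46,15],[50,0]]
[[5,18],[11,0],[17,4],[18,18],[20,4],[23,20],[25,4],[27,14],[29,4],[35,17],[39,18],[42,20],[44,18],[46,15],[50,0]]
[[5,18],[11,0],[17,4],[18,18],[20,4],[23,20],[25,4],[27,14],[29,4],[35,17],[39,18],[42,20],[44,18],[46,15],[50,0]]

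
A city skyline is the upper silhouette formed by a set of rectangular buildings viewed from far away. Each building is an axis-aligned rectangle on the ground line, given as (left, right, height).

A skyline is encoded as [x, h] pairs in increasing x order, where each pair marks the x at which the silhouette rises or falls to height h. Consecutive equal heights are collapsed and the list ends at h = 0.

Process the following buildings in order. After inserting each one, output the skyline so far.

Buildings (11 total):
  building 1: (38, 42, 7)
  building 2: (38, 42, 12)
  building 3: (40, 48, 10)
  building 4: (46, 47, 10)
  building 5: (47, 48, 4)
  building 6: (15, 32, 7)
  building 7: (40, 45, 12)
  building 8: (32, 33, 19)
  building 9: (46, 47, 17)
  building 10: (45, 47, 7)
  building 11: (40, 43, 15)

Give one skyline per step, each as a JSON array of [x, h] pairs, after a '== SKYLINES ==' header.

== SKYLINES ==
[[38,7],[42,0]]
[[38,12],[42,0]]
[[38,12],[42,10],[48,0]]
[[38,12],[42,10],[48,0]]
[[38,12],[42,10],[48,0]]
[[15,7],[32,0],[38,12],[42,10],[48,0]]
[[15,7],[32,0],[38,12],[45,10],[48,0]]
[[15,7],[32,19],[33,0],[38,12],[45,10],[48,0]]
[[15,7],[32,19],[33,0],[38,12],[45,10],[46,17],[47,10],[48,0]]
[[15,7],[32,19],[33,0],[38,12],[45,10],[46,17],[47,10],[48,0]]
[[15,7],[32,19],[33,0],[38,12],[40,15],[43,12],[45,10],[46,17],[47,10],[48,0]]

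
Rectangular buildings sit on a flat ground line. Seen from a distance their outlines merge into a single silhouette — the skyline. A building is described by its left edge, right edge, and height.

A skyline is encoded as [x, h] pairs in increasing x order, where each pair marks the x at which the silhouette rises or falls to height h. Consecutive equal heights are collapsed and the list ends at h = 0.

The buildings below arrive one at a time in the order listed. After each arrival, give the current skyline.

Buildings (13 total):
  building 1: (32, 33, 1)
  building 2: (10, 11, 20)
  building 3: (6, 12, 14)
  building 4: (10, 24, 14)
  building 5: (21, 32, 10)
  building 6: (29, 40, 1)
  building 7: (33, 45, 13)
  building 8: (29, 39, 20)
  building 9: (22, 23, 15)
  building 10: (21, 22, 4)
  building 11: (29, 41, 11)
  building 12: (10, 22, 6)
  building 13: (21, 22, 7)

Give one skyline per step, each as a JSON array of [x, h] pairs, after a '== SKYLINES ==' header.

== SKYLINES ==
[[32,1],[33,0]]
[[10,20],[11,0],[32,1],[33,0]]
[[6,14],[10,20],[11,14],[12,0],[32,1],[33,0]]
[[6,14],[10,20],[11,14],[24,0],[32,1],[33,0]]
[[6,14],[10,20],[11,14],[24,10],[32,1],[33,0]]
[[6,14],[10,20],[11,14],[24,10],[32,1],[40,0]]
[[6,14],[10,20],[11,14],[24,10],[32,1],[33,13],[45,0]]
[[6,14],[10,20],[11,14],[24,10],[29,20],[39,13],[45,0]]
[[6,14],[10,20],[11,14],[22,15],[23,14],[24,10],[29,20],[39,13],[45,0]]
[[6,14],[10,20],[11,14],[22,15],[23,14],[24,10],[29,20],[39,13],[45,0]]
[[6,14],[10,20],[11,14],[22,15],[23,14],[24,10],[29,20],[39,13],[45,0]]
[[6,14],[10,20],[11,14],[22,15],[23,14],[24,10],[29,20],[39,13],[45,0]]
[[6,14],[10,20],[11,14],[22,15],[23,14],[24,10],[29,20],[39,13],[45,0]]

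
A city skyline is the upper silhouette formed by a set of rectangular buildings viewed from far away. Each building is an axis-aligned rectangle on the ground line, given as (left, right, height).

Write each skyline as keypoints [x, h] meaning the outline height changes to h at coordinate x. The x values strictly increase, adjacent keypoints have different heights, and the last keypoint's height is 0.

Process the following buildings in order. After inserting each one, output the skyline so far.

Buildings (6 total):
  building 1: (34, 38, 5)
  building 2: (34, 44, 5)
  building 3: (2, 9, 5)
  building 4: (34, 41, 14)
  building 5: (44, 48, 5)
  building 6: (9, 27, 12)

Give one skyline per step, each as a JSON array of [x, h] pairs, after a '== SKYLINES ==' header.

== SKYLINES ==
[[34,5],[38,0]]
[[34,5],[44,0]]
[[2,5],[9,0],[34,5],[44,0]]
[[2,5],[9,0],[34,14],[41,5],[44,0]]
[[2,5],[9,0],[34,14],[41,5],[48,0]]
[[2,5],[9,12],[27,0],[34,14],[41,5],[48,0]]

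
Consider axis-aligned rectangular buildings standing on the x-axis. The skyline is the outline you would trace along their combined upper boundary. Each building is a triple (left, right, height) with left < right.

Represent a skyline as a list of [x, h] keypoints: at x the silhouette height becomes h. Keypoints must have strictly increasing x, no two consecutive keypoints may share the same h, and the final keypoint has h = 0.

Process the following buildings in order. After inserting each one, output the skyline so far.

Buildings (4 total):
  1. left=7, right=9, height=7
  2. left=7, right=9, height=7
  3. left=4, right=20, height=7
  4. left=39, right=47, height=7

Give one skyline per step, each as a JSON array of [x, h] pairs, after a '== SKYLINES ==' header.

== SKYLINES ==
[[7,7],[9,0]]
[[7,7],[9,0]]
[[4,7],[20,0]]
[[4,7],[20,0],[39,7],[47,0]]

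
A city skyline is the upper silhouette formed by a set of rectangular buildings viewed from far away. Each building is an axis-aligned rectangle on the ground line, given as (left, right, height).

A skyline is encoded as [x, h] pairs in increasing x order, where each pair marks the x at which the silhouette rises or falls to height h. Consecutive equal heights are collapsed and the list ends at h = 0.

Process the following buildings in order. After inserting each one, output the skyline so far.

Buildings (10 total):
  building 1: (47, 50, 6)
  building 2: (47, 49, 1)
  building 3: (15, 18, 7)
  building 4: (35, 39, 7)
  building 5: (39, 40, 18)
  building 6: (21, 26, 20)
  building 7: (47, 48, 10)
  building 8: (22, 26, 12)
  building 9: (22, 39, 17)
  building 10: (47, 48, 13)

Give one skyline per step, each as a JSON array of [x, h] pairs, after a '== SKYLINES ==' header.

== SKYLINES ==
[[47,6],[50,0]]
[[47,6],[50,0]]
[[15,7],[18,0],[47,6],[50,0]]
[[15,7],[18,0],[35,7],[39,0],[47,6],[50,0]]
[[15,7],[18,0],[35,7],[39,18],[40,0],[47,6],[50,0]]
[[15,7],[18,0],[21,20],[26,0],[35,7],[39,18],[40,0],[47,6],[50,0]]
[[15,7],[18,0],[21,20],[26,0],[35,7],[39,18],[40,0],[47,10],[48,6],[50,0]]
[[15,7],[18,0],[21,20],[26,0],[35,7],[39,18],[40,0],[47,10],[48,6],[50,0]]
[[15,7],[18,0],[21,20],[26,17],[39,18],[40,0],[47,10],[48,6],[50,0]]
[[15,7],[18,0],[21,20],[26,17],[39,18],[40,0],[47,13],[48,6],[50,0]]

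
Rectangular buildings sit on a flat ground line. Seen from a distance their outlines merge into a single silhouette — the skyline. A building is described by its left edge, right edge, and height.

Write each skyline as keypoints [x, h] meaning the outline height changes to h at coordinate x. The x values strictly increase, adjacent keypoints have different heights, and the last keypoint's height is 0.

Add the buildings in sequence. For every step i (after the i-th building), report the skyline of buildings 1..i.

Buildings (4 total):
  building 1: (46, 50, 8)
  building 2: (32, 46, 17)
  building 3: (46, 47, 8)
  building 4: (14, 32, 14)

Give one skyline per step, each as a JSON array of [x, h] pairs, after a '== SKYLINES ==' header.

== SKYLINES ==
[[46,8],[50,0]]
[[32,17],[46,8],[50,0]]
[[32,17],[46,8],[50,0]]
[[14,14],[32,17],[46,8],[50,0]]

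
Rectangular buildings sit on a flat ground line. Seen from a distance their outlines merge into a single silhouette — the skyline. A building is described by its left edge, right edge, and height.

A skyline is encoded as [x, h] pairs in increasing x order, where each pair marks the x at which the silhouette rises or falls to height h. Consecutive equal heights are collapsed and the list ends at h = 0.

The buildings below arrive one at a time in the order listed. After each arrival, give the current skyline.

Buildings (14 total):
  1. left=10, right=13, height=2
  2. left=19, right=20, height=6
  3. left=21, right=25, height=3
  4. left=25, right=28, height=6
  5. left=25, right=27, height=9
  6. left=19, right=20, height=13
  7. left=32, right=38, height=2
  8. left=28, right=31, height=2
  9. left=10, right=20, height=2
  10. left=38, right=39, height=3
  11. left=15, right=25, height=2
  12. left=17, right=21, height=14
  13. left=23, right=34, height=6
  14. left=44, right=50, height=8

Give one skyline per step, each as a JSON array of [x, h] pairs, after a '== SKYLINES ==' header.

== SKYLINES ==
[[10,2],[13,0]]
[[10,2],[13,0],[19,6],[20,0]]
[[10,2],[13,0],[19,6],[20,0],[21,3],[25,0]]
[[10,2],[13,0],[19,6],[20,0],[21,3],[25,6],[28,0]]
[[10,2],[13,0],[19,6],[20,0],[21,3],[25,9],[27,6],[28,0]]
[[10,2],[13,0],[19,13],[20,0],[21,3],[25,9],[27,6],[28,0]]
[[10,2],[13,0],[19,13],[20,0],[21,3],[25,9],[27,6],[28,0],[32,2],[38,0]]
[[10,2],[13,0],[19,13],[20,0],[21,3],[25,9],[27,6],[28,2],[31,0],[32,2],[38,0]]
[[10,2],[19,13],[20,0],[21,3],[25,9],[27,6],[28,2],[31,0],[32,2],[38,0]]
[[10,2],[19,13],[20,0],[21,3],[25,9],[27,6],[28,2],[31,0],[32,2],[38,3],[39,0]]
[[10,2],[19,13],[20,2],[21,3],[25,9],[27,6],[28,2],[31,0],[32,2],[38,3],[39,0]]
[[10,2],[17,14],[21,3],[25,9],[27,6],[28,2],[31,0],[32,2],[38,3],[39,0]]
[[10,2],[17,14],[21,3],[23,6],[25,9],[27,6],[34,2],[38,3],[39,0]]
[[10,2],[17,14],[21,3],[23,6],[25,9],[27,6],[34,2],[38,3],[39,0],[44,8],[50,0]]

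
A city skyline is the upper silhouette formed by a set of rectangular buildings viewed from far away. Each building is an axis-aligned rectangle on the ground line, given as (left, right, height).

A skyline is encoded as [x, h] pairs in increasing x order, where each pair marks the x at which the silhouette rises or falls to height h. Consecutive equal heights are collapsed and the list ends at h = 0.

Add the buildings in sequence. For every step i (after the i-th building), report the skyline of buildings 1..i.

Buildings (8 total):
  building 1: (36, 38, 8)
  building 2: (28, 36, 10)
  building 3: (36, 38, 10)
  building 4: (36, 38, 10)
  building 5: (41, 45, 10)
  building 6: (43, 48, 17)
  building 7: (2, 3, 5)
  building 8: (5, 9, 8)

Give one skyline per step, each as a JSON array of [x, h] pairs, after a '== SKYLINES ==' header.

== SKYLINES ==
[[36,8],[38,0]]
[[28,10],[36,8],[38,0]]
[[28,10],[38,0]]
[[28,10],[38,0]]
[[28,10],[38,0],[41,10],[45,0]]
[[28,10],[38,0],[41,10],[43,17],[48,0]]
[[2,5],[3,0],[28,10],[38,0],[41,10],[43,17],[48,0]]
[[2,5],[3,0],[5,8],[9,0],[28,10],[38,0],[41,10],[43,17],[48,0]]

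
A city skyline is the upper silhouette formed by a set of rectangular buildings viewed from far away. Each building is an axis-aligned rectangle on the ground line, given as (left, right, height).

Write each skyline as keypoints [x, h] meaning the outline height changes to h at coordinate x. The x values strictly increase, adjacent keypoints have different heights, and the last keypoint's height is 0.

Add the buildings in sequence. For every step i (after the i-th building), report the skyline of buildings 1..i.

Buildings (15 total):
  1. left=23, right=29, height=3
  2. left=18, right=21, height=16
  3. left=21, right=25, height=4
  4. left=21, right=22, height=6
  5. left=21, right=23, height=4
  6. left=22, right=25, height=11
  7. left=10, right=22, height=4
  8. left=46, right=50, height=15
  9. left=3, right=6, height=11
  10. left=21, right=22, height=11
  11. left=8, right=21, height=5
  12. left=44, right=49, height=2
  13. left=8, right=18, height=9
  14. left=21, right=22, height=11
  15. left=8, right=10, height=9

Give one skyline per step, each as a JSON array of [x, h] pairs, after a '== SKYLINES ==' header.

== SKYLINES ==
[[23,3],[29,0]]
[[18,16],[21,0],[23,3],[29,0]]
[[18,16],[21,4],[25,3],[29,0]]
[[18,16],[21,6],[22,4],[25,3],[29,0]]
[[18,16],[21,6],[22,4],[25,3],[29,0]]
[[18,16],[21,6],[22,11],[25,3],[29,0]]
[[10,4],[18,16],[21,6],[22,11],[25,3],[29,0]]
[[10,4],[18,16],[21,6],[22,11],[25,3],[29,0],[46,15],[50,0]]
[[3,11],[6,0],[10,4],[18,16],[21,6],[22,11],[25,3],[29,0],[46,15],[50,0]]
[[3,11],[6,0],[10,4],[18,16],[21,11],[25,3],[29,0],[46,15],[50,0]]
[[3,11],[6,0],[8,5],[18,16],[21,11],[25,3],[29,0],[46,15],[50,0]]
[[3,11],[6,0],[8,5],[18,16],[21,11],[25,3],[29,0],[44,2],[46,15],[50,0]]
[[3,11],[6,0],[8,9],[18,16],[21,11],[25,3],[29,0],[44,2],[46,15],[50,0]]
[[3,11],[6,0],[8,9],[18,16],[21,11],[25,3],[29,0],[44,2],[46,15],[50,0]]
[[3,11],[6,0],[8,9],[18,16],[21,11],[25,3],[29,0],[44,2],[46,15],[50,0]]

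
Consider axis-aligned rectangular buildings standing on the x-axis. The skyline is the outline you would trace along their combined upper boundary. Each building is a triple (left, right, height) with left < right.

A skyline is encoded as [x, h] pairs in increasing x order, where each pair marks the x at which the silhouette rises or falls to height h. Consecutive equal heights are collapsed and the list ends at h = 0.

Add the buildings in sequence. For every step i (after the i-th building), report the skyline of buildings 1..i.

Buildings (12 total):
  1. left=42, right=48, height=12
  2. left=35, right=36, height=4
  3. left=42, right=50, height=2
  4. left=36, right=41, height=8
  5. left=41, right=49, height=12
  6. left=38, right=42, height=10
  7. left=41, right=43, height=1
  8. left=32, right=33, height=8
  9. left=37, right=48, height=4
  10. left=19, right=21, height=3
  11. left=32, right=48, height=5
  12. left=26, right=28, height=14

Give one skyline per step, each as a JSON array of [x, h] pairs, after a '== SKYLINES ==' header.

== SKYLINES ==
[[42,12],[48,0]]
[[35,4],[36,0],[42,12],[48,0]]
[[35,4],[36,0],[42,12],[48,2],[50,0]]
[[35,4],[36,8],[41,0],[42,12],[48,2],[50,0]]
[[35,4],[36,8],[41,12],[49,2],[50,0]]
[[35,4],[36,8],[38,10],[41,12],[49,2],[50,0]]
[[35,4],[36,8],[38,10],[41,12],[49,2],[50,0]]
[[32,8],[33,0],[35,4],[36,8],[38,10],[41,12],[49,2],[50,0]]
[[32,8],[33,0],[35,4],[36,8],[38,10],[41,12],[49,2],[50,0]]
[[19,3],[21,0],[32,8],[33,0],[35,4],[36,8],[38,10],[41,12],[49,2],[50,0]]
[[19,3],[21,0],[32,8],[33,5],[36,8],[38,10],[41,12],[49,2],[50,0]]
[[19,3],[21,0],[26,14],[28,0],[32,8],[33,5],[36,8],[38,10],[41,12],[49,2],[50,0]]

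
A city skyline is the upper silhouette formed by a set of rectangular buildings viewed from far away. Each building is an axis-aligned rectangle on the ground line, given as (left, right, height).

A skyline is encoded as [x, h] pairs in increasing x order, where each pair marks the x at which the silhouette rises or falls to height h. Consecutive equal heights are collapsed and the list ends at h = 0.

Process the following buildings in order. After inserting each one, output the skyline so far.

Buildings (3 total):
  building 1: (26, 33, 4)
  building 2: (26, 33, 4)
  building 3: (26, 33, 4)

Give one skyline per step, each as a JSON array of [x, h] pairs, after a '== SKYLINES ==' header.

== SKYLINES ==
[[26,4],[33,0]]
[[26,4],[33,0]]
[[26,4],[33,0]]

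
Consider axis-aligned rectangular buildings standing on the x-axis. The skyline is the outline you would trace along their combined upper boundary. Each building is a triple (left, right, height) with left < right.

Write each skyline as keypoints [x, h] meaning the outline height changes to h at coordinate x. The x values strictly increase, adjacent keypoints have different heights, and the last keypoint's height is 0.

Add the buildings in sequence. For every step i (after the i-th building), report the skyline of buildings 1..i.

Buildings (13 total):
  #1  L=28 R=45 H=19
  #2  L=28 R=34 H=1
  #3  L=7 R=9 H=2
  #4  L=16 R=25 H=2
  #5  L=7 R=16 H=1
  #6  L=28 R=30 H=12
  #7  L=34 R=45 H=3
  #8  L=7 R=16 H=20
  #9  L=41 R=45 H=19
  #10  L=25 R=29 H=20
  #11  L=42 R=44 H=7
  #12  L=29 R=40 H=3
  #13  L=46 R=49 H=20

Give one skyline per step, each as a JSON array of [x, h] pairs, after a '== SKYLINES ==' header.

== SKYLINES ==
[[28,19],[45,0]]
[[28,19],[45,0]]
[[7,2],[9,0],[28,19],[45,0]]
[[7,2],[9,0],[16,2],[25,0],[28,19],[45,0]]
[[7,2],[9,1],[16,2],[25,0],[28,19],[45,0]]
[[7,2],[9,1],[16,2],[25,0],[28,19],[45,0]]
[[7,2],[9,1],[16,2],[25,0],[28,19],[45,0]]
[[7,20],[16,2],[25,0],[28,19],[45,0]]
[[7,20],[16,2],[25,0],[28,19],[45,0]]
[[7,20],[16,2],[25,20],[29,19],[45,0]]
[[7,20],[16,2],[25,20],[29,19],[45,0]]
[[7,20],[16,2],[25,20],[29,19],[45,0]]
[[7,20],[16,2],[25,20],[29,19],[45,0],[46,20],[49,0]]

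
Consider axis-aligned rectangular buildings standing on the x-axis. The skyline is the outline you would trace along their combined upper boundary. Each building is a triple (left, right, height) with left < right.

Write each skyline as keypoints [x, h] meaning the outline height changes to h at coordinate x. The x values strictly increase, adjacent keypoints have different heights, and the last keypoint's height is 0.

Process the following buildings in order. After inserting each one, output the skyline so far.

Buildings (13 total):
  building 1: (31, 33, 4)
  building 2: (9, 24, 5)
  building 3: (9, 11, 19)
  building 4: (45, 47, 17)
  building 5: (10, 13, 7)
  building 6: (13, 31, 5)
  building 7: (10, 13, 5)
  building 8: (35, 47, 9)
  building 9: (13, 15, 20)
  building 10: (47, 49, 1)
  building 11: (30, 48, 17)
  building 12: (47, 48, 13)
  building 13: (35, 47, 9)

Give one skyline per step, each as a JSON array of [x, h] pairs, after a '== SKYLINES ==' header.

== SKYLINES ==
[[31,4],[33,0]]
[[9,5],[24,0],[31,4],[33,0]]
[[9,19],[11,5],[24,0],[31,4],[33,0]]
[[9,19],[11,5],[24,0],[31,4],[33,0],[45,17],[47,0]]
[[9,19],[11,7],[13,5],[24,0],[31,4],[33,0],[45,17],[47,0]]
[[9,19],[11,7],[13,5],[31,4],[33,0],[45,17],[47,0]]
[[9,19],[11,7],[13,5],[31,4],[33,0],[45,17],[47,0]]
[[9,19],[11,7],[13,5],[31,4],[33,0],[35,9],[45,17],[47,0]]
[[9,19],[11,7],[13,20],[15,5],[31,4],[33,0],[35,9],[45,17],[47,0]]
[[9,19],[11,7],[13,20],[15,5],[31,4],[33,0],[35,9],[45,17],[47,1],[49,0]]
[[9,19],[11,7],[13,20],[15,5],[30,17],[48,1],[49,0]]
[[9,19],[11,7],[13,20],[15,5],[30,17],[48,1],[49,0]]
[[9,19],[11,7],[13,20],[15,5],[30,17],[48,1],[49,0]]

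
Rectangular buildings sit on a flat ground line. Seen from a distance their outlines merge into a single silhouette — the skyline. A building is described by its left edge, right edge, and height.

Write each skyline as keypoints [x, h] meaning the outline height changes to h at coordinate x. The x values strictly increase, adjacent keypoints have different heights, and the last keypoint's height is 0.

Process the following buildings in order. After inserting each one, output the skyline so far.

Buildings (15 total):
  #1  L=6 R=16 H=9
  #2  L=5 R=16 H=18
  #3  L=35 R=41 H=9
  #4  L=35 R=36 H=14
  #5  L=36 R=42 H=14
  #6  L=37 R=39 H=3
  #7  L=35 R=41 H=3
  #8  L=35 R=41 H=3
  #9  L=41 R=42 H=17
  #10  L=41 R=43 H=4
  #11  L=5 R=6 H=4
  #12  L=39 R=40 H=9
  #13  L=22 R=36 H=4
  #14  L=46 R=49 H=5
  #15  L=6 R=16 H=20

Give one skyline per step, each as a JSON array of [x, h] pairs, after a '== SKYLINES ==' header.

== SKYLINES ==
[[6,9],[16,0]]
[[5,18],[16,0]]
[[5,18],[16,0],[35,9],[41,0]]
[[5,18],[16,0],[35,14],[36,9],[41,0]]
[[5,18],[16,0],[35,14],[42,0]]
[[5,18],[16,0],[35,14],[42,0]]
[[5,18],[16,0],[35,14],[42,0]]
[[5,18],[16,0],[35,14],[42,0]]
[[5,18],[16,0],[35,14],[41,17],[42,0]]
[[5,18],[16,0],[35,14],[41,17],[42,4],[43,0]]
[[5,18],[16,0],[35,14],[41,17],[42,4],[43,0]]
[[5,18],[16,0],[35,14],[41,17],[42,4],[43,0]]
[[5,18],[16,0],[22,4],[35,14],[41,17],[42,4],[43,0]]
[[5,18],[16,0],[22,4],[35,14],[41,17],[42,4],[43,0],[46,5],[49,0]]
[[5,18],[6,20],[16,0],[22,4],[35,14],[41,17],[42,4],[43,0],[46,5],[49,0]]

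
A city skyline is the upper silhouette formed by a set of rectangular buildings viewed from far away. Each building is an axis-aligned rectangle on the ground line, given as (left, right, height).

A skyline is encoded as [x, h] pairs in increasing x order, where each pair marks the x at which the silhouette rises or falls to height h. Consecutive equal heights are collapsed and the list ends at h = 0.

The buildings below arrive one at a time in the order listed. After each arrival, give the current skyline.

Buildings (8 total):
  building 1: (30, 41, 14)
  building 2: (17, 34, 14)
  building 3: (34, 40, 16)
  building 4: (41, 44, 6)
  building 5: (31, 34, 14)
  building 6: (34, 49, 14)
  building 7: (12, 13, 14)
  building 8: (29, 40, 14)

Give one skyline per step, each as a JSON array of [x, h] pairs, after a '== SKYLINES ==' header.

== SKYLINES ==
[[30,14],[41,0]]
[[17,14],[41,0]]
[[17,14],[34,16],[40,14],[41,0]]
[[17,14],[34,16],[40,14],[41,6],[44,0]]
[[17,14],[34,16],[40,14],[41,6],[44,0]]
[[17,14],[34,16],[40,14],[49,0]]
[[12,14],[13,0],[17,14],[34,16],[40,14],[49,0]]
[[12,14],[13,0],[17,14],[34,16],[40,14],[49,0]]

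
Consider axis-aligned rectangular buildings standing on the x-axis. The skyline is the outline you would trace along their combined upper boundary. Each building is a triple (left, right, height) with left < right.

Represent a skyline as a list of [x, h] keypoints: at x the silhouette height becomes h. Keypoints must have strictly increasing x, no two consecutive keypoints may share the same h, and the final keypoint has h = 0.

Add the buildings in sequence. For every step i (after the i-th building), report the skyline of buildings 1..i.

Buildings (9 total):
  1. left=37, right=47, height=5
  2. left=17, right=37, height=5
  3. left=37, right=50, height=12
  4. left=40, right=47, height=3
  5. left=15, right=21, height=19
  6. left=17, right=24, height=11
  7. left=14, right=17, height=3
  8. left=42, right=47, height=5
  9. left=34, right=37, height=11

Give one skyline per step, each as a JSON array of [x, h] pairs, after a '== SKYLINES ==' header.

== SKYLINES ==
[[37,5],[47,0]]
[[17,5],[47,0]]
[[17,5],[37,12],[50,0]]
[[17,5],[37,12],[50,0]]
[[15,19],[21,5],[37,12],[50,0]]
[[15,19],[21,11],[24,5],[37,12],[50,0]]
[[14,3],[15,19],[21,11],[24,5],[37,12],[50,0]]
[[14,3],[15,19],[21,11],[24,5],[37,12],[50,0]]
[[14,3],[15,19],[21,11],[24,5],[34,11],[37,12],[50,0]]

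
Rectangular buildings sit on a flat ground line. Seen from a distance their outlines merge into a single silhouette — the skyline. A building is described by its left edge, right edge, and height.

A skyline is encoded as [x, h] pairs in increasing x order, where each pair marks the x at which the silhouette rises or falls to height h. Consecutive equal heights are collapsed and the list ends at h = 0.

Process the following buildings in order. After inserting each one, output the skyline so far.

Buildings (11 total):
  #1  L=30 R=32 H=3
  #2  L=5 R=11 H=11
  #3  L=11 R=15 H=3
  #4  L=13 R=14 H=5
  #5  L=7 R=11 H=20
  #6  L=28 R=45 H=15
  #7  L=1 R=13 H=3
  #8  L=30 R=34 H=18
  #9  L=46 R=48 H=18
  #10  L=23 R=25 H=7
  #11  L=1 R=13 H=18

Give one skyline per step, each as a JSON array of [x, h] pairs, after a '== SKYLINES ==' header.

== SKYLINES ==
[[30,3],[32,0]]
[[5,11],[11,0],[30,3],[32,0]]
[[5,11],[11,3],[15,0],[30,3],[32,0]]
[[5,11],[11,3],[13,5],[14,3],[15,0],[30,3],[32,0]]
[[5,11],[7,20],[11,3],[13,5],[14,3],[15,0],[30,3],[32,0]]
[[5,11],[7,20],[11,3],[13,5],[14,3],[15,0],[28,15],[45,0]]
[[1,3],[5,11],[7,20],[11,3],[13,5],[14,3],[15,0],[28,15],[45,0]]
[[1,3],[5,11],[7,20],[11,3],[13,5],[14,3],[15,0],[28,15],[30,18],[34,15],[45,0]]
[[1,3],[5,11],[7,20],[11,3],[13,5],[14,3],[15,0],[28,15],[30,18],[34,15],[45,0],[46,18],[48,0]]
[[1,3],[5,11],[7,20],[11,3],[13,5],[14,3],[15,0],[23,7],[25,0],[28,15],[30,18],[34,15],[45,0],[46,18],[48,0]]
[[1,18],[7,20],[11,18],[13,5],[14,3],[15,0],[23,7],[25,0],[28,15],[30,18],[34,15],[45,0],[46,18],[48,0]]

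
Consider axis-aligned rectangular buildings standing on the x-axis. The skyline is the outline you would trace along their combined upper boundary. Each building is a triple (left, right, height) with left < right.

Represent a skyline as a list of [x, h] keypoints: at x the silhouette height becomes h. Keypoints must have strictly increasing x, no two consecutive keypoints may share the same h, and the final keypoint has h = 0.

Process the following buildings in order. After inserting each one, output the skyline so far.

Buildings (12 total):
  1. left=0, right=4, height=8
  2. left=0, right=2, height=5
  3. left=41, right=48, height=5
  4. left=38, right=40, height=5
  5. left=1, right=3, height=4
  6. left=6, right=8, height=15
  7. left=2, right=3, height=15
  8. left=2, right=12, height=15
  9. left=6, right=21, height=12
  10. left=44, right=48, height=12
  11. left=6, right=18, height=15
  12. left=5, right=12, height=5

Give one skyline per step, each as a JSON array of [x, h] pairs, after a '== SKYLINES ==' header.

== SKYLINES ==
[[0,8],[4,0]]
[[0,8],[4,0]]
[[0,8],[4,0],[41,5],[48,0]]
[[0,8],[4,0],[38,5],[40,0],[41,5],[48,0]]
[[0,8],[4,0],[38,5],[40,0],[41,5],[48,0]]
[[0,8],[4,0],[6,15],[8,0],[38,5],[40,0],[41,5],[48,0]]
[[0,8],[2,15],[3,8],[4,0],[6,15],[8,0],[38,5],[40,0],[41,5],[48,0]]
[[0,8],[2,15],[12,0],[38,5],[40,0],[41,5],[48,0]]
[[0,8],[2,15],[12,12],[21,0],[38,5],[40,0],[41,5],[48,0]]
[[0,8],[2,15],[12,12],[21,0],[38,5],[40,0],[41,5],[44,12],[48,0]]
[[0,8],[2,15],[18,12],[21,0],[38,5],[40,0],[41,5],[44,12],[48,0]]
[[0,8],[2,15],[18,12],[21,0],[38,5],[40,0],[41,5],[44,12],[48,0]]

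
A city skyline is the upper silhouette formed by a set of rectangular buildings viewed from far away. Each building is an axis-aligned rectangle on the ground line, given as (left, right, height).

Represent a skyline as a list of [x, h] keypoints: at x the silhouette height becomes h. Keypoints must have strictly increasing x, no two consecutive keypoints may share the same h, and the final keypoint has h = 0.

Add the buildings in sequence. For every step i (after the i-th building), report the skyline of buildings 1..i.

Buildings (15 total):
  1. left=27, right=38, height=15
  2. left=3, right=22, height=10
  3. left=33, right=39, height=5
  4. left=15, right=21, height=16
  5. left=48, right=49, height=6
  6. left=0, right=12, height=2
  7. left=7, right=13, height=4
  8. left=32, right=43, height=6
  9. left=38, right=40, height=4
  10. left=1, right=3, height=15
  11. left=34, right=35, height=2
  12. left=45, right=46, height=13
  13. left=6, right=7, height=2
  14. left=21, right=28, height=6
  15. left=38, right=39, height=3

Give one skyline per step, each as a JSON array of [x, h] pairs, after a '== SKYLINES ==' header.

== SKYLINES ==
[[27,15],[38,0]]
[[3,10],[22,0],[27,15],[38,0]]
[[3,10],[22,0],[27,15],[38,5],[39,0]]
[[3,10],[15,16],[21,10],[22,0],[27,15],[38,5],[39,0]]
[[3,10],[15,16],[21,10],[22,0],[27,15],[38,5],[39,0],[48,6],[49,0]]
[[0,2],[3,10],[15,16],[21,10],[22,0],[27,15],[38,5],[39,0],[48,6],[49,0]]
[[0,2],[3,10],[15,16],[21,10],[22,0],[27,15],[38,5],[39,0],[48,6],[49,0]]
[[0,2],[3,10],[15,16],[21,10],[22,0],[27,15],[38,6],[43,0],[48,6],[49,0]]
[[0,2],[3,10],[15,16],[21,10],[22,0],[27,15],[38,6],[43,0],[48,6],[49,0]]
[[0,2],[1,15],[3,10],[15,16],[21,10],[22,0],[27,15],[38,6],[43,0],[48,6],[49,0]]
[[0,2],[1,15],[3,10],[15,16],[21,10],[22,0],[27,15],[38,6],[43,0],[48,6],[49,0]]
[[0,2],[1,15],[3,10],[15,16],[21,10],[22,0],[27,15],[38,6],[43,0],[45,13],[46,0],[48,6],[49,0]]
[[0,2],[1,15],[3,10],[15,16],[21,10],[22,0],[27,15],[38,6],[43,0],[45,13],[46,0],[48,6],[49,0]]
[[0,2],[1,15],[3,10],[15,16],[21,10],[22,6],[27,15],[38,6],[43,0],[45,13],[46,0],[48,6],[49,0]]
[[0,2],[1,15],[3,10],[15,16],[21,10],[22,6],[27,15],[38,6],[43,0],[45,13],[46,0],[48,6],[49,0]]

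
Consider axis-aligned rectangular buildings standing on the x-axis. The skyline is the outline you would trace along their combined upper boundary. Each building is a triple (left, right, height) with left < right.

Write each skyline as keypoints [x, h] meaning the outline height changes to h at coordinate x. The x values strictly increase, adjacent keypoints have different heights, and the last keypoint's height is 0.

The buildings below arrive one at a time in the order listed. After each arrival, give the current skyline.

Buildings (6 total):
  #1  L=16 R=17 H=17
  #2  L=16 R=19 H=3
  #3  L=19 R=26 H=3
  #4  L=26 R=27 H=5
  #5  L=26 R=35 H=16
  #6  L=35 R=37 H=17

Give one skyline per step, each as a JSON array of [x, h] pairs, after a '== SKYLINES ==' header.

== SKYLINES ==
[[16,17],[17,0]]
[[16,17],[17,3],[19,0]]
[[16,17],[17,3],[26,0]]
[[16,17],[17,3],[26,5],[27,0]]
[[16,17],[17,3],[26,16],[35,0]]
[[16,17],[17,3],[26,16],[35,17],[37,0]]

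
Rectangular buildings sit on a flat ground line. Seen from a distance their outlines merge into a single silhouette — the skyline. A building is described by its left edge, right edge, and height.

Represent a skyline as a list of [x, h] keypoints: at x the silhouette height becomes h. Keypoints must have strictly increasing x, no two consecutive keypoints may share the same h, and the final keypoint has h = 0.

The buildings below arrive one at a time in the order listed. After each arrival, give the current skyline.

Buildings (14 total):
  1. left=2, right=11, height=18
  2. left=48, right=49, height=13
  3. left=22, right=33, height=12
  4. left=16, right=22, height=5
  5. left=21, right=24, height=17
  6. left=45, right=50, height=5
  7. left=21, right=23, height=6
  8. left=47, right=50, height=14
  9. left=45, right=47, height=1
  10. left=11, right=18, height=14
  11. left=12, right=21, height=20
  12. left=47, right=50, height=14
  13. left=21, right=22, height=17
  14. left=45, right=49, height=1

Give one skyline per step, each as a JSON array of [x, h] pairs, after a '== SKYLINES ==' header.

== SKYLINES ==
[[2,18],[11,0]]
[[2,18],[11,0],[48,13],[49,0]]
[[2,18],[11,0],[22,12],[33,0],[48,13],[49,0]]
[[2,18],[11,0],[16,5],[22,12],[33,0],[48,13],[49,0]]
[[2,18],[11,0],[16,5],[21,17],[24,12],[33,0],[48,13],[49,0]]
[[2,18],[11,0],[16,5],[21,17],[24,12],[33,0],[45,5],[48,13],[49,5],[50,0]]
[[2,18],[11,0],[16,5],[21,17],[24,12],[33,0],[45,5],[48,13],[49,5],[50,0]]
[[2,18],[11,0],[16,5],[21,17],[24,12],[33,0],[45,5],[47,14],[50,0]]
[[2,18],[11,0],[16,5],[21,17],[24,12],[33,0],[45,5],[47,14],[50,0]]
[[2,18],[11,14],[18,5],[21,17],[24,12],[33,0],[45,5],[47,14],[50,0]]
[[2,18],[11,14],[12,20],[21,17],[24,12],[33,0],[45,5],[47,14],[50,0]]
[[2,18],[11,14],[12,20],[21,17],[24,12],[33,0],[45,5],[47,14],[50,0]]
[[2,18],[11,14],[12,20],[21,17],[24,12],[33,0],[45,5],[47,14],[50,0]]
[[2,18],[11,14],[12,20],[21,17],[24,12],[33,0],[45,5],[47,14],[50,0]]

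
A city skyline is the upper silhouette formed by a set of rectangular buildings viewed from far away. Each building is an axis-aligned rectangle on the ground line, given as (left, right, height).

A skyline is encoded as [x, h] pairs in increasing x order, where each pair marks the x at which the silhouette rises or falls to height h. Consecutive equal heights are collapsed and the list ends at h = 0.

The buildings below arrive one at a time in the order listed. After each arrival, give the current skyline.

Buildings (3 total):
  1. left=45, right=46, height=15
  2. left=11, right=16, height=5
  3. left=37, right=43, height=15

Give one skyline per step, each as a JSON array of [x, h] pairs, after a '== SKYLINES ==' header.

== SKYLINES ==
[[45,15],[46,0]]
[[11,5],[16,0],[45,15],[46,0]]
[[11,5],[16,0],[37,15],[43,0],[45,15],[46,0]]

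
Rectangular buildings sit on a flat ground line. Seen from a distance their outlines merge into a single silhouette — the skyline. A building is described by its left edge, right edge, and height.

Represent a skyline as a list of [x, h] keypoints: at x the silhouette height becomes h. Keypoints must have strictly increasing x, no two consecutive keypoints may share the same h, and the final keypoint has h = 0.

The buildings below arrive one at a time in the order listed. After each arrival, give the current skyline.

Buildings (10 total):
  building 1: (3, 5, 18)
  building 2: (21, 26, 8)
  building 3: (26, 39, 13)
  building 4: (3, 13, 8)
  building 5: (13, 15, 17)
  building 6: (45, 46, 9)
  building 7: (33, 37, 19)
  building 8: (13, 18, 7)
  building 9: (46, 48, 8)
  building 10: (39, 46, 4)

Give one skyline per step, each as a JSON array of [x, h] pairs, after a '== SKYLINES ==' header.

== SKYLINES ==
[[3,18],[5,0]]
[[3,18],[5,0],[21,8],[26,0]]
[[3,18],[5,0],[21,8],[26,13],[39,0]]
[[3,18],[5,8],[13,0],[21,8],[26,13],[39,0]]
[[3,18],[5,8],[13,17],[15,0],[21,8],[26,13],[39,0]]
[[3,18],[5,8],[13,17],[15,0],[21,8],[26,13],[39,0],[45,9],[46,0]]
[[3,18],[5,8],[13,17],[15,0],[21,8],[26,13],[33,19],[37,13],[39,0],[45,9],[46,0]]
[[3,18],[5,8],[13,17],[15,7],[18,0],[21,8],[26,13],[33,19],[37,13],[39,0],[45,9],[46,0]]
[[3,18],[5,8],[13,17],[15,7],[18,0],[21,8],[26,13],[33,19],[37,13],[39,0],[45,9],[46,8],[48,0]]
[[3,18],[5,8],[13,17],[15,7],[18,0],[21,8],[26,13],[33,19],[37,13],[39,4],[45,9],[46,8],[48,0]]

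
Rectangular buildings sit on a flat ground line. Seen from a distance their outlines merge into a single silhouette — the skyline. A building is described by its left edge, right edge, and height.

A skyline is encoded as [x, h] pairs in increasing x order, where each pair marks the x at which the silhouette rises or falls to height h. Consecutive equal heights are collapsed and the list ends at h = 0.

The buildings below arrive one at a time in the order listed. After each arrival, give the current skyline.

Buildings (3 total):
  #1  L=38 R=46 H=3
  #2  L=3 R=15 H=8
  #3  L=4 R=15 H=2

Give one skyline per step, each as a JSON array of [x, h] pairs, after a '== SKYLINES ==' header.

== SKYLINES ==
[[38,3],[46,0]]
[[3,8],[15,0],[38,3],[46,0]]
[[3,8],[15,0],[38,3],[46,0]]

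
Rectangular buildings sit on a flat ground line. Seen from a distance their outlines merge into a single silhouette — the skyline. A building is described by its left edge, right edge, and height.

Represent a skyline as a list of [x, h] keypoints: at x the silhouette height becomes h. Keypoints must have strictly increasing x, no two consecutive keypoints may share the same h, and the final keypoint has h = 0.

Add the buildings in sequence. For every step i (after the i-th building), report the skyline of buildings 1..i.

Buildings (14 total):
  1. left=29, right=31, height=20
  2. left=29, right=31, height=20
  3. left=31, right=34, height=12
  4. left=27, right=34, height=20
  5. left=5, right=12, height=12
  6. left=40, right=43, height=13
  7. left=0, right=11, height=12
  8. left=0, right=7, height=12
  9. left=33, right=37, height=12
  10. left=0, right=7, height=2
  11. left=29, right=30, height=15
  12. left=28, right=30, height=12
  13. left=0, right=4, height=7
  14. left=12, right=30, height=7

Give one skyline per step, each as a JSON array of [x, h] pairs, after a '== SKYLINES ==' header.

== SKYLINES ==
[[29,20],[31,0]]
[[29,20],[31,0]]
[[29,20],[31,12],[34,0]]
[[27,20],[34,0]]
[[5,12],[12,0],[27,20],[34,0]]
[[5,12],[12,0],[27,20],[34,0],[40,13],[43,0]]
[[0,12],[12,0],[27,20],[34,0],[40,13],[43,0]]
[[0,12],[12,0],[27,20],[34,0],[40,13],[43,0]]
[[0,12],[12,0],[27,20],[34,12],[37,0],[40,13],[43,0]]
[[0,12],[12,0],[27,20],[34,12],[37,0],[40,13],[43,0]]
[[0,12],[12,0],[27,20],[34,12],[37,0],[40,13],[43,0]]
[[0,12],[12,0],[27,20],[34,12],[37,0],[40,13],[43,0]]
[[0,12],[12,0],[27,20],[34,12],[37,0],[40,13],[43,0]]
[[0,12],[12,7],[27,20],[34,12],[37,0],[40,13],[43,0]]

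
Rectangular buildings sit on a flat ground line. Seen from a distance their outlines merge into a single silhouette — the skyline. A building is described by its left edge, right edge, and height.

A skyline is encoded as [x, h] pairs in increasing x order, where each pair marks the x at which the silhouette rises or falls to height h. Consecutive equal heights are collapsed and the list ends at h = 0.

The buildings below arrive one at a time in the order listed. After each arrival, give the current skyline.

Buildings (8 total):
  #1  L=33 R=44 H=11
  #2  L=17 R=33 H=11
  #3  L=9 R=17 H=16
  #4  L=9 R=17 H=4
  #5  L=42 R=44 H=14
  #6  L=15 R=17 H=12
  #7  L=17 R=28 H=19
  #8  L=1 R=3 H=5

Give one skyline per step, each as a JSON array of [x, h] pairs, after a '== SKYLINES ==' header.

== SKYLINES ==
[[33,11],[44,0]]
[[17,11],[44,0]]
[[9,16],[17,11],[44,0]]
[[9,16],[17,11],[44,0]]
[[9,16],[17,11],[42,14],[44,0]]
[[9,16],[17,11],[42,14],[44,0]]
[[9,16],[17,19],[28,11],[42,14],[44,0]]
[[1,5],[3,0],[9,16],[17,19],[28,11],[42,14],[44,0]]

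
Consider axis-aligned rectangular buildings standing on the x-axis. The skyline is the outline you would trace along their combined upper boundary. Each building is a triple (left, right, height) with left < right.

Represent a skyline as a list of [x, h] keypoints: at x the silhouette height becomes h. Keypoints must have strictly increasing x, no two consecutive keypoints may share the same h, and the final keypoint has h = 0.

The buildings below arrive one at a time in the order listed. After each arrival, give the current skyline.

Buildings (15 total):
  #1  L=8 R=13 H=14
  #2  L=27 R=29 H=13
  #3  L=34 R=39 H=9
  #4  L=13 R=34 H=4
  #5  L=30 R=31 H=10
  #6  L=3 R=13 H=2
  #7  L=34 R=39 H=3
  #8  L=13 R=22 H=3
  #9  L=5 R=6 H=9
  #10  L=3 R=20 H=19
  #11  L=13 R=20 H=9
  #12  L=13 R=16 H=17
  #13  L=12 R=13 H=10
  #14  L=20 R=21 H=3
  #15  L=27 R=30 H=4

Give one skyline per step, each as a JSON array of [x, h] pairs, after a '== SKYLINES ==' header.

== SKYLINES ==
[[8,14],[13,0]]
[[8,14],[13,0],[27,13],[29,0]]
[[8,14],[13,0],[27,13],[29,0],[34,9],[39,0]]
[[8,14],[13,4],[27,13],[29,4],[34,9],[39,0]]
[[8,14],[13,4],[27,13],[29,4],[30,10],[31,4],[34,9],[39,0]]
[[3,2],[8,14],[13,4],[27,13],[29,4],[30,10],[31,4],[34,9],[39,0]]
[[3,2],[8,14],[13,4],[27,13],[29,4],[30,10],[31,4],[34,9],[39,0]]
[[3,2],[8,14],[13,4],[27,13],[29,4],[30,10],[31,4],[34,9],[39,0]]
[[3,2],[5,9],[6,2],[8,14],[13,4],[27,13],[29,4],[30,10],[31,4],[34,9],[39,0]]
[[3,19],[20,4],[27,13],[29,4],[30,10],[31,4],[34,9],[39,0]]
[[3,19],[20,4],[27,13],[29,4],[30,10],[31,4],[34,9],[39,0]]
[[3,19],[20,4],[27,13],[29,4],[30,10],[31,4],[34,9],[39,0]]
[[3,19],[20,4],[27,13],[29,4],[30,10],[31,4],[34,9],[39,0]]
[[3,19],[20,4],[27,13],[29,4],[30,10],[31,4],[34,9],[39,0]]
[[3,19],[20,4],[27,13],[29,4],[30,10],[31,4],[34,9],[39,0]]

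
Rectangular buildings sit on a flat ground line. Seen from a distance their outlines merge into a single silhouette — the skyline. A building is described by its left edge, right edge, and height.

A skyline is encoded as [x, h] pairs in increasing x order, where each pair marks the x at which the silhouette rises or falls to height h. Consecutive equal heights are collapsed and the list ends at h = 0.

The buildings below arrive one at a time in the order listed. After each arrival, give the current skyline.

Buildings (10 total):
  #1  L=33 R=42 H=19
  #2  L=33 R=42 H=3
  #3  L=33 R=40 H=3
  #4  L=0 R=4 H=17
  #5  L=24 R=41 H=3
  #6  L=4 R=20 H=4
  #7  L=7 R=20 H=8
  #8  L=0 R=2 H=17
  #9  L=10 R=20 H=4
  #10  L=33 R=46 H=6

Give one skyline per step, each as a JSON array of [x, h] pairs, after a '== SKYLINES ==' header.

== SKYLINES ==
[[33,19],[42,0]]
[[33,19],[42,0]]
[[33,19],[42,0]]
[[0,17],[4,0],[33,19],[42,0]]
[[0,17],[4,0],[24,3],[33,19],[42,0]]
[[0,17],[4,4],[20,0],[24,3],[33,19],[42,0]]
[[0,17],[4,4],[7,8],[20,0],[24,3],[33,19],[42,0]]
[[0,17],[4,4],[7,8],[20,0],[24,3],[33,19],[42,0]]
[[0,17],[4,4],[7,8],[20,0],[24,3],[33,19],[42,0]]
[[0,17],[4,4],[7,8],[20,0],[24,3],[33,19],[42,6],[46,0]]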